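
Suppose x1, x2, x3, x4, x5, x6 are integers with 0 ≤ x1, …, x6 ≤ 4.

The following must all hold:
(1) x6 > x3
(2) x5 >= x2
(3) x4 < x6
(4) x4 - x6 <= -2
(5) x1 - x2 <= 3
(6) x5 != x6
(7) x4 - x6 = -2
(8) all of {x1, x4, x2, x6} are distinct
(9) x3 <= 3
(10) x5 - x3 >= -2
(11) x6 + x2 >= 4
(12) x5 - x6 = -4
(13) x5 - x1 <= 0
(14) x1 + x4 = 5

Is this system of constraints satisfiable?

Satisfiable

The assignment x1 = 3, x2 = 0, x3 = 0, x4 = 2, x5 = 0, x6 = 4 works:
  constraint 4 holds since x4 - x6 = -2.
  constraint 5 holds since x1 - x2 = 3.
  constraint 7 holds since x4 - x6 = -2.
The rest check out directly.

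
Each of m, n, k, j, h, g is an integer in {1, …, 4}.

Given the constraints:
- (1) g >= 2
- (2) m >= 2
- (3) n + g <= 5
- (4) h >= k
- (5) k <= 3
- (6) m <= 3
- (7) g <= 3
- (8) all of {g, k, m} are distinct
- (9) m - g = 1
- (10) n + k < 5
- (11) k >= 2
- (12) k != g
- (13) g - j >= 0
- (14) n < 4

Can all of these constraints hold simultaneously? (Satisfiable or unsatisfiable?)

Unsatisfiable

Constraints 1, 2, 5, 6, 7, and 11 confine each of g, k, m to the 2 values {2, 3}.
Constraint 8 requires all 3 of them to be distinct, but only 2 values are available — impossible by the pigeonhole principle.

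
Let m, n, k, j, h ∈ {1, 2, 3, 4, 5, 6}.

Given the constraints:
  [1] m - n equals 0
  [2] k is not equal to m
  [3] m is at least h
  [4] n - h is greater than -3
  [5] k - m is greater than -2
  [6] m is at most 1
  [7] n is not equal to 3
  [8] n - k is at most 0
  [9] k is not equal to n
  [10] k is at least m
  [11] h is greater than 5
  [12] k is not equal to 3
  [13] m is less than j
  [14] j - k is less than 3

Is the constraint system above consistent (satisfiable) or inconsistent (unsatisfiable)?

From constraint 11: h ≥ 6. From constraints 3 and 6: h ≤ m and m ≤ 1, so h ≤ 1. But 1 < 6, so no value of h works.

Unsatisfiable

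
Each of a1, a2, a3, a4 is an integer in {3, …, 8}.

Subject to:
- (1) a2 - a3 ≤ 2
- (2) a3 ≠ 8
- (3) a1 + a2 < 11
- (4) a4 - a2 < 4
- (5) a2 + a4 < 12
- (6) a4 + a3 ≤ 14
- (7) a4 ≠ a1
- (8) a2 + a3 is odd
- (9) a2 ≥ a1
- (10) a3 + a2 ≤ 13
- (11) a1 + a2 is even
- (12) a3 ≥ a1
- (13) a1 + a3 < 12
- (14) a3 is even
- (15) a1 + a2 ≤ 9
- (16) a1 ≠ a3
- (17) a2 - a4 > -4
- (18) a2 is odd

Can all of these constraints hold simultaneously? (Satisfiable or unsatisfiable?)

Setting (a1, a2, a3, a4) = (3, 5, 6, 6) satisfies everything: constraint 1: a2 - a3 = -1; constraint 3: a1 + a2 = 8, and the others follow.

Satisfiable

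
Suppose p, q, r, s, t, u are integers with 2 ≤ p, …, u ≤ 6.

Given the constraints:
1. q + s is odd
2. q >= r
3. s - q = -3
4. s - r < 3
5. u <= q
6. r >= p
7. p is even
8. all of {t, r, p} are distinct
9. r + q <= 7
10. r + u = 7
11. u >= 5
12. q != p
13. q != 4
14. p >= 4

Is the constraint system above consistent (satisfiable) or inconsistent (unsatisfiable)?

From constraints 6 and 14: r ≥ p ≥ 4. From constraints 5 and 11: q ≥ u ≥ 5. Hence r + q ≥ 9. But constraint 9 requires r + q ≤ 7, and 7 < 9. Contradiction.

Unsatisfiable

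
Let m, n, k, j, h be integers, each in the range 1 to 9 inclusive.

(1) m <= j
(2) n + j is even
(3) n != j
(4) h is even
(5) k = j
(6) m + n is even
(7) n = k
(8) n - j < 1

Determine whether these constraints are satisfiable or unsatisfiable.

Unsatisfiable

From constraints 5 and 7, n = k = j, so n = j. But constraint 3 says n ≠ j. Contradiction.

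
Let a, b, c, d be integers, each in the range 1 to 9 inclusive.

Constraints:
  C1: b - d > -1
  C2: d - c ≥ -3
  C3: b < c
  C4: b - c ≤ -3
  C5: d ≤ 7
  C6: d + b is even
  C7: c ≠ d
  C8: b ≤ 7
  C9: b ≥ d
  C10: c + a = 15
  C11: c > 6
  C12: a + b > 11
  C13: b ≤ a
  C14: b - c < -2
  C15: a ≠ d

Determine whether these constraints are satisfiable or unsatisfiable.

One satisfying assignment is a = 8, b = 4, c = 7, d = 4.
For the less obvious constraints — constraint 1: b - d = 0; constraint 2: d - c = -3; constraint 4: b - c = -3 — and the others hold by inspection.

Satisfiable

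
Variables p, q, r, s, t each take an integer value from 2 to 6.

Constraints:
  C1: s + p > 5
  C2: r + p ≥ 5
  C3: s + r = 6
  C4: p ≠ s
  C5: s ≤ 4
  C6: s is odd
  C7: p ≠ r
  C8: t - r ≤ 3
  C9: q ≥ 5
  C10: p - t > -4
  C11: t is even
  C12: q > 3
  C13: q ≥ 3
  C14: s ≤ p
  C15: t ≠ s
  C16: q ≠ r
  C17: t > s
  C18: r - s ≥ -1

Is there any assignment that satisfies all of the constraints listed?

Take p = 5, q = 6, r = 3, s = 3, t = 6. Then constraint 1: s + p = 8; constraint 2: r + p = 8; constraint 3: s + r = 6, and every other listed constraint is also met.

Satisfiable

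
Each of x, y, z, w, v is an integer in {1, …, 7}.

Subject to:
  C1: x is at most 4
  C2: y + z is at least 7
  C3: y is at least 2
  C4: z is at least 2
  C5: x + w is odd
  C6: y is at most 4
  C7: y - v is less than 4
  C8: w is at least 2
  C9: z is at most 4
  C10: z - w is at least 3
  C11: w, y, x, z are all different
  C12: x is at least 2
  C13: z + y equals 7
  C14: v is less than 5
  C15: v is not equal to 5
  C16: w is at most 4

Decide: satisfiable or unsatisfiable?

Constraints 1, 3, 4, 6, 8, 9, 12, and 16 confine each of w, y, x, z to the 3 values {2, …, 4}.
Constraint 11 requires all 4 of them to be distinct, but only 3 values are available — impossible by the pigeonhole principle.

Unsatisfiable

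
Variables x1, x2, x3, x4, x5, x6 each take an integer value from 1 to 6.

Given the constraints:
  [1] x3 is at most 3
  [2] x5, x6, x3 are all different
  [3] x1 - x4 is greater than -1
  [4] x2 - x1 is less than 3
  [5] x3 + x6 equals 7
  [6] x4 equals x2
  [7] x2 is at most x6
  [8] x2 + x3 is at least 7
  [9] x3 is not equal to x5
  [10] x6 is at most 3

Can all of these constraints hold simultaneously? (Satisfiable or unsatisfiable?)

Unsatisfiable

From constraints 7 and 10: x2 ≤ x6 ≤ 3. From constraint 1: x3 ≤ 3. Hence x2 + x3 ≤ 6. But constraint 8 requires x2 + x3 ≥ 7, and 7 > 6. Contradiction.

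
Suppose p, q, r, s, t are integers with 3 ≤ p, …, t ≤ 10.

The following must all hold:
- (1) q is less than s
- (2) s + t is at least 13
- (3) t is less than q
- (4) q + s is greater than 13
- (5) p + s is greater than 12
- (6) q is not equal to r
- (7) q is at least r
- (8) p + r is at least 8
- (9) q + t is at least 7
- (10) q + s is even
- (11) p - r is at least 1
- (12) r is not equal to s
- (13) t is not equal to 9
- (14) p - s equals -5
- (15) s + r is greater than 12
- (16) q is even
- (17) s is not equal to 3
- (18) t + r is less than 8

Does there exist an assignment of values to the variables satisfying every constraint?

Satisfiable

Setting (p, q, r, s, t) = (5, 4, 3, 10, 3) satisfies everything: constraint 2: s + t = 13; constraint 4: q + s = 14; constraint 5: p + s = 15, and the others follow.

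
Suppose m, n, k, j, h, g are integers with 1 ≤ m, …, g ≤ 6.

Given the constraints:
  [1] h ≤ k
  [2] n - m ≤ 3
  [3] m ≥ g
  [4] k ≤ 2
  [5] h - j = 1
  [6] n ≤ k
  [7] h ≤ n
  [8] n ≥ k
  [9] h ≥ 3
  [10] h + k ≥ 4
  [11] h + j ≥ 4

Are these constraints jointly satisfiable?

Unsatisfiable

From constraints 7 and 9: n ≥ h and h ≥ 3, so n ≥ 3. From constraints 4 and 6: n ≤ k and k ≤ 2, so n ≤ 2. But 2 < 3, so no value of n works.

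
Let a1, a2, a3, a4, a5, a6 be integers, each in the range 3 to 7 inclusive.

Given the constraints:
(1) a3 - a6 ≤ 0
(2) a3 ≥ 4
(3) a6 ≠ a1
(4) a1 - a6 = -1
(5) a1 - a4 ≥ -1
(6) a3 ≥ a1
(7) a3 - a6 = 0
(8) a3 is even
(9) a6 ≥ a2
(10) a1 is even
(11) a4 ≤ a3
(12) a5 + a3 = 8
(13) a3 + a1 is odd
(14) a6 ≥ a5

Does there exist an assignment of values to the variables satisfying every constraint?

Constraint 8 makes a3 even and constraint 10 makes a1 even, so a3 + a1 must be even. Constraint 13 says a3 + a1 is odd — contradiction.

Unsatisfiable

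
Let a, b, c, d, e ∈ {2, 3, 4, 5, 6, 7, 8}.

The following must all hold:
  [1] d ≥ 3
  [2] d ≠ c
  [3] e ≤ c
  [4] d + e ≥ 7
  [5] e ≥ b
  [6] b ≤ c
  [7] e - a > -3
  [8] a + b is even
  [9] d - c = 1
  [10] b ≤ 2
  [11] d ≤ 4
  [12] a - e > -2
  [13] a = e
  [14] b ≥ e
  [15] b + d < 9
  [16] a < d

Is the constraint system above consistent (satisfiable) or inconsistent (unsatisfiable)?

Unsatisfiable

From constraint 11: d ≤ 4. From constraints 10 and 14: e ≤ b ≤ 2. Hence d + e ≤ 6. But constraint 4 requires d + e ≥ 7, and 7 > 6. Contradiction.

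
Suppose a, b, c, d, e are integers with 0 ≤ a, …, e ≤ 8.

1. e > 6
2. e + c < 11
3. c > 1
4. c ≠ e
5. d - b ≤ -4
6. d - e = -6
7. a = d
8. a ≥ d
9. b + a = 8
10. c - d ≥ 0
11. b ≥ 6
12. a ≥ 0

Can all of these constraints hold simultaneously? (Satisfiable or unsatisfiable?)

One satisfying assignment is a = 1, b = 7, c = 2, d = 1, e = 7.
For the less obvious constraints — constraint 2: e + c = 9; constraint 5: d - b = -6 — and the others hold by inspection.

Satisfiable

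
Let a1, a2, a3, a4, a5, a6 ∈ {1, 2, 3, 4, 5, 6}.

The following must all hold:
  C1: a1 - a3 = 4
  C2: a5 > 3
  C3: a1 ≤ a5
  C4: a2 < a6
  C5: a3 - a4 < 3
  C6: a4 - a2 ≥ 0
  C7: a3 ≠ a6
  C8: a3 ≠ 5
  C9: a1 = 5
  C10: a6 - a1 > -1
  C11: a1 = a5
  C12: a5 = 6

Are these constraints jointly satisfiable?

Constraint 9 fixes a1 = 5 and constraint 12 fixes a5 = 6, but constraint 11 requires a1 = a5. Since 5 ≠ 6, contradiction.

Unsatisfiable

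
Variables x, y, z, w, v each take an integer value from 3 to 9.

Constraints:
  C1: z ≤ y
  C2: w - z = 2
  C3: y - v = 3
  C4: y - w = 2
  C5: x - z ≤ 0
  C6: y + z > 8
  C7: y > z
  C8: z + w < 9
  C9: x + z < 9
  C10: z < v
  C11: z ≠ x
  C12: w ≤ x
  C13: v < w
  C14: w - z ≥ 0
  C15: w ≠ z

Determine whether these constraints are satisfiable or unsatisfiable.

Unsatisfiable

Constraints 5, 10, 12, and 13 give w ≤ x, x ≤ z, z < v, v < w. Chaining: w ≤ x ≤ z < v < w, which forces w < w — impossible.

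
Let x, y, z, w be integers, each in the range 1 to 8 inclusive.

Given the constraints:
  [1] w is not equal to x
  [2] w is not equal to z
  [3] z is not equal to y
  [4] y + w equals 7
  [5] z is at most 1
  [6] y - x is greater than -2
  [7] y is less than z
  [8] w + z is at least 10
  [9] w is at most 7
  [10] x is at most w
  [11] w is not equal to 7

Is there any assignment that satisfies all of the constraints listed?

From constraint 9: w ≤ 7. From constraint 5: z ≤ 1. Hence w + z ≤ 8. But constraint 8 requires w + z ≥ 10, and 10 > 8. Contradiction.

Unsatisfiable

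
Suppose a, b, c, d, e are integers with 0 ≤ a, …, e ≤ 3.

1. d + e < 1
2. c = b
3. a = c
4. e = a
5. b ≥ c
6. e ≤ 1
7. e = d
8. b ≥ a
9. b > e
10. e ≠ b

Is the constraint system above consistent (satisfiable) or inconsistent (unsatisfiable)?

From constraints 2, 3, and 4, e = a = c = b, so e = b. But constraint 10 says e ≠ b. Contradiction.

Unsatisfiable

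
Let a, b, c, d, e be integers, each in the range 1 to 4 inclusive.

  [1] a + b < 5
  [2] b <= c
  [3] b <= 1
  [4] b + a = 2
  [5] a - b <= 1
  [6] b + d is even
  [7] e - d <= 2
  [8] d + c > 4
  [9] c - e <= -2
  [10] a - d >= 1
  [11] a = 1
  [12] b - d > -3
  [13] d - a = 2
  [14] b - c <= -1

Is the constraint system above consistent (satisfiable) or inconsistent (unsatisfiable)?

Unsatisfiable

Constraints 5, 7, 9, 10, and 14 give e − c ≥ 2, c − b ≥ 1, b − a ≥ -1, a − d ≥ 1, d − e ≥ -2.
Adding all 5 inequalities: the left sides telescope to 0, and the right sides sum to 2 + 1 + (-1) + 1 + (-2) = 1. So 0 ≥ 1, which is false.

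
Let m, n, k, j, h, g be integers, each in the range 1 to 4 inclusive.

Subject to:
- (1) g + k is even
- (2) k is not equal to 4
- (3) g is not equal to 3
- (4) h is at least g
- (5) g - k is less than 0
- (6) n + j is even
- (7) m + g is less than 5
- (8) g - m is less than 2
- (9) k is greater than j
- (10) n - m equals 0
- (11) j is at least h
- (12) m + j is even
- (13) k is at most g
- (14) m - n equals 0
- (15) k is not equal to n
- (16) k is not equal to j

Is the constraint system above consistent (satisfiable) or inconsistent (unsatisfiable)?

Unsatisfiable

Constraints 4, 9, 11, and 13 give g ≤ h, h ≤ j, j < k, k ≤ g. Chaining: g ≤ h ≤ j < k ≤ g, which forces g < g — impossible.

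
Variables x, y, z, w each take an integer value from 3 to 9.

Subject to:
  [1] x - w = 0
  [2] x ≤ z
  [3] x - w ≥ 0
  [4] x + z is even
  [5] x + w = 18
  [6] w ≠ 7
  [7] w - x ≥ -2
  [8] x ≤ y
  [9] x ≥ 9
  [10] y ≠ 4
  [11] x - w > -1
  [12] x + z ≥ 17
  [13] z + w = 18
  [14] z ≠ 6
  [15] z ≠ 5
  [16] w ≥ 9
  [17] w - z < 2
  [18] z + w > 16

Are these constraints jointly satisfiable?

One satisfying assignment is x = 9, y = 9, z = 9, w = 9.
For the less obvious constraints — constraint 1: x - w = 0; constraint 3: x - w = 0 — and the others hold by inspection.

Satisfiable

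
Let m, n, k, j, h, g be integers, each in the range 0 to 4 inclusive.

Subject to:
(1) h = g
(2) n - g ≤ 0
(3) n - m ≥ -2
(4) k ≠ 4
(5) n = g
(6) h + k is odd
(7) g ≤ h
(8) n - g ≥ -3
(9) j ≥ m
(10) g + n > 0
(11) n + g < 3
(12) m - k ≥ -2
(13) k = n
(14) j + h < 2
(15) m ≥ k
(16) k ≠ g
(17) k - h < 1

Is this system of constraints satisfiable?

Unsatisfiable

From constraints 5 and 13, k = n = g, so k = g. But constraint 16 says k ≠ g. Contradiction.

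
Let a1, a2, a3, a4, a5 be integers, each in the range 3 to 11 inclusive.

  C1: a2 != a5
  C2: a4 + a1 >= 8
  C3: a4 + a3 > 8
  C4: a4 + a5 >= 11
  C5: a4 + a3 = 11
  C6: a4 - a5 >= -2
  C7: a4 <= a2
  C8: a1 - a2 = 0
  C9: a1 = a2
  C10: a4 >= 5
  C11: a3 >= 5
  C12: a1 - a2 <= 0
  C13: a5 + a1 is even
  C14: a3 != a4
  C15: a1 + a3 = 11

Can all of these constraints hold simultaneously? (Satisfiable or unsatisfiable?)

Satisfiable

Try a1 = 5, a2 = 5, a3 = 6, a4 = 5, a5 = 7.
Check constraint 2: a4 + a1 = 10; constraint 3: a4 + a3 = 11; constraint 4: a4 + a5 = 12. The remaining constraints are straightforward to verify.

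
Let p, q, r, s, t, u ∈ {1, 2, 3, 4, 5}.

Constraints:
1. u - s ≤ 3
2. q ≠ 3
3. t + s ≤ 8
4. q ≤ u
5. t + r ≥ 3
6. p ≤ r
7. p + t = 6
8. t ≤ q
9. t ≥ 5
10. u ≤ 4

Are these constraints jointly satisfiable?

Unsatisfiable

From constraints 8 and 9: q ≥ t and t ≥ 5, so q ≥ 5. From constraints 4 and 10: q ≤ u and u ≤ 4, so q ≤ 4. But 4 < 5, so no value of q works.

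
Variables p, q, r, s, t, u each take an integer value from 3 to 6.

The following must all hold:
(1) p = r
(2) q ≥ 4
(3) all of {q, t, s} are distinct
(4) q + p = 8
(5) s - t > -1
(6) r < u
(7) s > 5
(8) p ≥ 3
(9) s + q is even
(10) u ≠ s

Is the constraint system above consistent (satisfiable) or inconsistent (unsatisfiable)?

Satisfiable

Try p = 4, q = 4, r = 4, s = 6, t = 5, u = 5.
Check constraint 3: values 4, 5, 6 are distinct; constraint 4: q + p = 8; constraint 5: s - t = 1. The remaining constraints are straightforward to verify.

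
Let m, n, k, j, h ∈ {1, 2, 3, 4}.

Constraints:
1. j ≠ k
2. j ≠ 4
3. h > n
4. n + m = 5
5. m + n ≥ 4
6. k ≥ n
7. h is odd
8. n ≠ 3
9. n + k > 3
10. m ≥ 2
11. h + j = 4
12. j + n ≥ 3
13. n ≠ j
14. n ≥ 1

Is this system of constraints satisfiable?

Satisfiable

The assignment m = 3, n = 2, k = 2, j = 1, h = 3 works:
  constraint 4 holds since n + m = 5.
  constraint 5 holds since m + n = 5.
  constraint 9 holds since n + k = 4.
The rest check out directly.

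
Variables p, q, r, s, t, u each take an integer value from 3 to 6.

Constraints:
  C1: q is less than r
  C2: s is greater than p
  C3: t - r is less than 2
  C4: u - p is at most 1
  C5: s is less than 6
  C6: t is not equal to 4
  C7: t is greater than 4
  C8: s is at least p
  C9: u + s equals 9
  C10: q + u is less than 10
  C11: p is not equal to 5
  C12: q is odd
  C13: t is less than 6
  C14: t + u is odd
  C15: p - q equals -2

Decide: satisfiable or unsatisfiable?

Satisfiable

The assignment p = 3, q = 5, r = 6, s = 5, t = 5, u = 4 works:
  constraint 3 holds since t - r = -1.
  constraint 4 holds since u - p = 1.
  constraint 9 holds since u + s = 9.
The rest check out directly.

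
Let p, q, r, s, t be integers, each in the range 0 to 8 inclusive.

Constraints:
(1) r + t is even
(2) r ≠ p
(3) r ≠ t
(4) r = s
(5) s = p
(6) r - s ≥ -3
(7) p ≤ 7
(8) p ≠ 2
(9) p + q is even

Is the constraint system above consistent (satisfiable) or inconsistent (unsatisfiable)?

Unsatisfiable

From constraints 4 and 5, r = s = p, so r = p. But constraint 2 says r ≠ p. Contradiction.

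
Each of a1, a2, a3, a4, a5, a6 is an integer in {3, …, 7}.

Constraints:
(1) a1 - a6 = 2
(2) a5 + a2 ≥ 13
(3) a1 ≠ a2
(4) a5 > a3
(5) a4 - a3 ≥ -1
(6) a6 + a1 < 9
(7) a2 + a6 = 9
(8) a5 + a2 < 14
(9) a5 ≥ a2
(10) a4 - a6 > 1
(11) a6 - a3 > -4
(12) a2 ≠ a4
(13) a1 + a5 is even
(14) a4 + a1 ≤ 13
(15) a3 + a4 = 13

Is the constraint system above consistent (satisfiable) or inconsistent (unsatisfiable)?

Satisfiable

The assignment a1 = 5, a2 = 6, a3 = 6, a4 = 7, a5 = 7, a6 = 3 works:
  constraint 1 holds since a1 - a6 = 2.
  constraint 2 holds since a5 + a2 = 13.
  constraint 5 holds since a4 - a3 = 1.
The rest check out directly.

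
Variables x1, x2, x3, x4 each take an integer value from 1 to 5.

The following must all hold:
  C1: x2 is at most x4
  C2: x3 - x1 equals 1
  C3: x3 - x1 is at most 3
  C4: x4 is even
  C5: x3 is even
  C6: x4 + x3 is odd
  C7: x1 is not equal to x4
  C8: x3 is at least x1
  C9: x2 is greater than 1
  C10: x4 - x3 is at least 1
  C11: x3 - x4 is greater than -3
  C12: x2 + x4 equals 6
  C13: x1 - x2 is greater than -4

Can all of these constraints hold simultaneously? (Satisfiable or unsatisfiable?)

Constraint 4 makes x4 even and constraint 5 makes x3 even, so x4 + x3 must be even. Constraint 6 says x4 + x3 is odd — contradiction.

Unsatisfiable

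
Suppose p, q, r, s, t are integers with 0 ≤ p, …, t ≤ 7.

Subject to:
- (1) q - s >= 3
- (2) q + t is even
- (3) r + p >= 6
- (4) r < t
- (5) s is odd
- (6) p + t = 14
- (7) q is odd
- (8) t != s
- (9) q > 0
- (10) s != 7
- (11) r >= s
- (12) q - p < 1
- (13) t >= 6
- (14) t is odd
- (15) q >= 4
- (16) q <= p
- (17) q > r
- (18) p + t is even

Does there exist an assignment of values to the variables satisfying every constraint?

Try p = 7, q = 5, r = 1, s = 1, t = 7.
Check constraint 1: q - s = 4; constraint 3: r + p = 8; constraint 6: p + t = 14. The remaining constraints are straightforward to verify.

Satisfiable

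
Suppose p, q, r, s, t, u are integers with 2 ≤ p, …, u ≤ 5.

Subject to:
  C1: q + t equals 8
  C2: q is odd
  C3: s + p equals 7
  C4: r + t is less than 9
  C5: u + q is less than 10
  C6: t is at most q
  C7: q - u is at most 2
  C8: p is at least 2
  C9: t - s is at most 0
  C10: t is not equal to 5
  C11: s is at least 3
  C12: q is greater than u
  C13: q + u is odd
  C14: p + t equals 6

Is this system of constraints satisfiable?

One satisfying assignment is p = 3, q = 5, r = 5, s = 4, t = 3, u = 4.
For the less obvious constraints — constraint 1: q + t = 8; constraint 3: s + p = 7 — and the others hold by inspection.

Satisfiable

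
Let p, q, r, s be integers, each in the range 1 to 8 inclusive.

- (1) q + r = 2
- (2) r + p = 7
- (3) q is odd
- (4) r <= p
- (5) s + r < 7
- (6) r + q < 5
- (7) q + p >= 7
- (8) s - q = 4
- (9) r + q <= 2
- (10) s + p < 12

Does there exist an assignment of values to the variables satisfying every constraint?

Satisfiable

Try p = 6, q = 1, r = 1, s = 5.
Check constraint 1: q + r = 2; constraint 2: r + p = 7; constraint 5: s + r = 6. The remaining constraints are straightforward to verify.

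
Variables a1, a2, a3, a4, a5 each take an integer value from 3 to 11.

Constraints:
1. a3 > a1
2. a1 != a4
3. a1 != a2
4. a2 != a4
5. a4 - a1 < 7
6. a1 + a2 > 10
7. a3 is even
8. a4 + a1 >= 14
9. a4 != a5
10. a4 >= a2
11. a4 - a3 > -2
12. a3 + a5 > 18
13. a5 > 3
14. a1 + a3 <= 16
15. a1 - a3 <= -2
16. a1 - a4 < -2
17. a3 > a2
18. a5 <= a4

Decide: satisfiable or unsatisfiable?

Setting (a1, a2, a3, a4, a5) = (5, 6, 10, 10, 9) satisfies everything: constraint 5: a4 - a1 = 5; constraint 6: a1 + a2 = 11, and the others follow.

Satisfiable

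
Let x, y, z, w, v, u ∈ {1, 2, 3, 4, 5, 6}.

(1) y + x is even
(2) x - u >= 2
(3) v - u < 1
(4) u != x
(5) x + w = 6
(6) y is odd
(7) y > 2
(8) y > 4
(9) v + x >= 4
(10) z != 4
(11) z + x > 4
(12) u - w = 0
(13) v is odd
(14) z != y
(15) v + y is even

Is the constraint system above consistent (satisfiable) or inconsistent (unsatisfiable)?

Satisfiable

Try x = 5, y = 5, z = 1, w = 1, v = 1, u = 1.
Check constraint 2: x - u = 4; constraint 3: v - u = 0; constraint 5: x + w = 6. The remaining constraints are straightforward to verify.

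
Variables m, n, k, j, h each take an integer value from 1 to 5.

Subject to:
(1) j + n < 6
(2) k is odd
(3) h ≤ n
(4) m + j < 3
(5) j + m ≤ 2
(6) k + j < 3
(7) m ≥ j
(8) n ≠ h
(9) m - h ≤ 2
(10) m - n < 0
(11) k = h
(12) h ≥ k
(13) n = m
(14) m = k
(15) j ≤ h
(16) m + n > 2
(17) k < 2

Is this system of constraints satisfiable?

Unsatisfiable

From constraints 11, 13, and 14, n = m = k = h, so n = h. But constraint 8 says n ≠ h. Contradiction.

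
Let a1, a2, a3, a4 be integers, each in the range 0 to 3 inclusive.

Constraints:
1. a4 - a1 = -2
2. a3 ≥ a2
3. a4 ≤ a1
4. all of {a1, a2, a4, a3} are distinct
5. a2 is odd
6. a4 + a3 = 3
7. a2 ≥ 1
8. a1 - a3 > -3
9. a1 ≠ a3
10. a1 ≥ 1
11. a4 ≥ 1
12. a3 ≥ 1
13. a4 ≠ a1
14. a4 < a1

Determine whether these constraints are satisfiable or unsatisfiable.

Unsatisfiable

Constraints 7, 10, 11, and 12 confine each of a1, a2, a4, a3 to the 3 values {1, …, 3} (the domain already gives each ≤ 3).
Constraint 4 requires all 4 of them to be distinct, but only 3 values are available — impossible by the pigeonhole principle.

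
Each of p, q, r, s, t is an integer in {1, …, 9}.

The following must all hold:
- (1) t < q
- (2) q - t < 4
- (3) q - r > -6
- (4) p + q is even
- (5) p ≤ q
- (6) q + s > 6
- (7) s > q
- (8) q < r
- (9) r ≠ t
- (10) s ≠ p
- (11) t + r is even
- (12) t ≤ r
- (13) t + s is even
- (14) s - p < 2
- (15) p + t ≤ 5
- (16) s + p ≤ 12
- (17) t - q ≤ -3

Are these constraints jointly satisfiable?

The assignment p = 4, q = 4, r = 9, s = 5, t = 1 works:
  constraint 2 holds since q - t = 3.
  constraint 3 holds since q - r = -5.
The rest check out directly.

Satisfiable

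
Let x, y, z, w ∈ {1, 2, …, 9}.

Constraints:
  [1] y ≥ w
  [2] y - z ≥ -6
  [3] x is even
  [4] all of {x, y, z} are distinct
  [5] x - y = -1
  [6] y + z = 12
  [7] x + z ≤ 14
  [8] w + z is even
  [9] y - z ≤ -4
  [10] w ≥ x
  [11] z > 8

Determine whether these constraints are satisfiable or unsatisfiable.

The assignment x = 2, y = 3, z = 9, w = 3 works:
  constraint 2 holds since y - z = -6.
  constraint 5 holds since x - y = -1.
The rest check out directly.

Satisfiable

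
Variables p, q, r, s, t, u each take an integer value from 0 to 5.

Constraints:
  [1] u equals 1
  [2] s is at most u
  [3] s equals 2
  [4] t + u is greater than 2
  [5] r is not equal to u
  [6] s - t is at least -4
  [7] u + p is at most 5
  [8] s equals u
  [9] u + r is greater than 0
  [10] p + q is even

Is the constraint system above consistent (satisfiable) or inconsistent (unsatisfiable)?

Unsatisfiable

Constraint 3 fixes s = 2 and constraint 1 fixes u = 1, but constraint 8 requires s = u. Since 2 ≠ 1, contradiction.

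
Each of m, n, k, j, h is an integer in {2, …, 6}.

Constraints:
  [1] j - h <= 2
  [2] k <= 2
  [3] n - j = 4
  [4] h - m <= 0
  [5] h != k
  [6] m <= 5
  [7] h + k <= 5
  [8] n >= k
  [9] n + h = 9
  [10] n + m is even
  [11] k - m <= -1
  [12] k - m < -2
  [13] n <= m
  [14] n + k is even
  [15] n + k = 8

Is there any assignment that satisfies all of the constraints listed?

Unsatisfiable

From constraints 6 and 13: n ≤ m ≤ 5. From constraint 2: k ≤ 2. Hence n + k ≤ 7. But constraint 15 requires n + k = 8, and 8 > 7. Contradiction.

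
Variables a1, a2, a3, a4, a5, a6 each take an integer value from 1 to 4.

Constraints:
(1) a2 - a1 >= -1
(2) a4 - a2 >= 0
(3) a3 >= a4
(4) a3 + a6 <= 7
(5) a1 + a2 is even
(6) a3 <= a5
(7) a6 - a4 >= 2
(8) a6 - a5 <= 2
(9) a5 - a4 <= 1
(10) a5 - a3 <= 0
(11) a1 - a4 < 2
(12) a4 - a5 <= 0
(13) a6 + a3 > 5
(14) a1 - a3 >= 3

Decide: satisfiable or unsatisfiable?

Unsatisfiable

Constraints 1, 2, 7, 8, 10, and 14 give a3 − a5 ≥ 0, a5 − a6 ≥ -2, a6 − a4 ≥ 2, a4 − a2 ≥ 0, a2 − a1 ≥ -1, a1 − a3 ≥ 3.
Adding all 6 inequalities: the left sides telescope to 0, and the right sides sum to 0 + (-2) + 2 + 0 + (-1) + 3 = 2. So 0 ≥ 2, which is false.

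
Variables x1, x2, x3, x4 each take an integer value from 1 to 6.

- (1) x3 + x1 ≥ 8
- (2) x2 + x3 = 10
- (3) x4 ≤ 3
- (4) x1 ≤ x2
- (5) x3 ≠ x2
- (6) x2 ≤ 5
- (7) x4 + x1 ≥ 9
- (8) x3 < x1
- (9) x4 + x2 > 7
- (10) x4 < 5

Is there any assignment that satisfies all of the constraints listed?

Unsatisfiable

From constraint 3: x4 ≤ 3. From constraints 4 and 6: x1 ≤ x2 ≤ 5. Hence x4 + x1 ≤ 8. But constraint 7 requires x4 + x1 ≥ 9, and 9 > 8. Contradiction.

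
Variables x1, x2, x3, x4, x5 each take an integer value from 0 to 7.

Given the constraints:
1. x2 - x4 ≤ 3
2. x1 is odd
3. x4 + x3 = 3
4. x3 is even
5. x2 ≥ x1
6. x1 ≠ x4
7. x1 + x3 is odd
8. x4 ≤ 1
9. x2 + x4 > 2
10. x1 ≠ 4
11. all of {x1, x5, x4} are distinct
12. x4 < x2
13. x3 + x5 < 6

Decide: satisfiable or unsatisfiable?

Satisfiable

Take x1 = 3, x2 = 4, x3 = 2, x4 = 1, x5 = 2. Then constraint 1: x2 - x4 = 3; constraint 3: x4 + x3 = 3; constraint 9: x2 + x4 = 5, and every other listed constraint is also met.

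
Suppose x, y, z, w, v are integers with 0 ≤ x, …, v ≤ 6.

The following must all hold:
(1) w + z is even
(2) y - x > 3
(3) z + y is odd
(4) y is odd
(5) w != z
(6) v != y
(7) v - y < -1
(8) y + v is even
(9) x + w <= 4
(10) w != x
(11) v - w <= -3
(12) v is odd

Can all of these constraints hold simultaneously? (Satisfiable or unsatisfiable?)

Satisfiable

Setting (x, y, z, w, v) = (0, 5, 6, 4, 1) satisfies everything: constraint 2: y - x = 5; constraint 7: v - y = -4; constraint 9: x + w = 4, and the others follow.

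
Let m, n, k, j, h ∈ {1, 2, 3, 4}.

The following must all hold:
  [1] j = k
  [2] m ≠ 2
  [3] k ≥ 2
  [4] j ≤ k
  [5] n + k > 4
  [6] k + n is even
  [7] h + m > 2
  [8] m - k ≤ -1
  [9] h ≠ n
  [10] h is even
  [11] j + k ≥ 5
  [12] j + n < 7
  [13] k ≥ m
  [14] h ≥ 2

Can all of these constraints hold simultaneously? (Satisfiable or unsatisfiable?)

Try m = 1, n = 2, k = 4, j = 4, h = 4.
Check constraint 5: n + k = 6; constraint 7: h + m = 5. The remaining constraints are straightforward to verify.

Satisfiable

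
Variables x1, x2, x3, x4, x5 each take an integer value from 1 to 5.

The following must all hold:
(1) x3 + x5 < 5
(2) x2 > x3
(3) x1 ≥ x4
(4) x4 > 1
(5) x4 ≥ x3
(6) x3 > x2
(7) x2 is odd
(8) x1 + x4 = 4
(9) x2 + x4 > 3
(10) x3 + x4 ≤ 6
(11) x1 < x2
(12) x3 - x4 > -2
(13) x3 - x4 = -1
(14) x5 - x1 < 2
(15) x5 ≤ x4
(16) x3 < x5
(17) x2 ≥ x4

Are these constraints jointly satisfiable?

Constraints 3, 6, 11, 15, and 16 give x5 ≤ x4, x4 ≤ x1, x1 < x2, x2 < x3, x3 < x5. Chaining: x5 ≤ x4 ≤ x1 < x2 < x3 < x5, which forces x5 < x5 — impossible.

Unsatisfiable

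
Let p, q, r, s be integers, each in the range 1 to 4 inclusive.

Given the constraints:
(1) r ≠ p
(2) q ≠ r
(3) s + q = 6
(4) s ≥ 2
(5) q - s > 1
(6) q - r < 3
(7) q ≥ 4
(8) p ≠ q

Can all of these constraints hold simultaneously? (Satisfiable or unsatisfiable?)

Try p = 3, q = 4, r = 2, s = 2.
Check constraint 3: s + q = 6; constraint 5: q - s = 2. The remaining constraints are straightforward to verify.

Satisfiable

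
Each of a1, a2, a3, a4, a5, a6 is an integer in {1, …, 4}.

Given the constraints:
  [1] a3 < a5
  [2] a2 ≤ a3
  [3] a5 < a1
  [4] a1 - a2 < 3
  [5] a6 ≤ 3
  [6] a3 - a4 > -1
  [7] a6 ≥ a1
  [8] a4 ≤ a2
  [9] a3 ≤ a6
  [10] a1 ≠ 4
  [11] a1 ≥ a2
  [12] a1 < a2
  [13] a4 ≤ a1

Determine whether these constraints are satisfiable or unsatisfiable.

Constraints 1, 2, 3, and 12 give a3 < a5, a5 < a1, a1 < a2, a2 ≤ a3. Chaining: a3 < a5 < a1 < a2 ≤ a3, which forces a3 < a3 — impossible.

Unsatisfiable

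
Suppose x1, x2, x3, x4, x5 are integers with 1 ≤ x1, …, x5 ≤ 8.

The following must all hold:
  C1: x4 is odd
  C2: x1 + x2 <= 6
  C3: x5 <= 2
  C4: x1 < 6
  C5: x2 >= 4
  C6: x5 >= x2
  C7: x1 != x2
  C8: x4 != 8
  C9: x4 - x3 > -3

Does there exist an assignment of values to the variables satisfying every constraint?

Unsatisfiable

From constraints 5 and 6: x5 ≥ x2 and x2 ≥ 4, so x5 ≥ 4. From constraint 3: x5 ≤ 2. But 2 < 4, so no value of x5 works.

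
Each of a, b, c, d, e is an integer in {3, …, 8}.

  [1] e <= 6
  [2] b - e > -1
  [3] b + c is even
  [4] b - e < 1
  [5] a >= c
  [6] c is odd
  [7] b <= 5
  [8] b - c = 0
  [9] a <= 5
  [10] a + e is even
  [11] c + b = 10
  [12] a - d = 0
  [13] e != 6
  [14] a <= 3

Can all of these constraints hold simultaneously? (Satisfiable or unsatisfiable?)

From constraints 5 and 14: c ≤ a ≤ 3. From constraint 7: b ≤ 5. Hence c + b ≤ 8. But constraint 11 requires c + b = 10, and 10 > 8. Contradiction.

Unsatisfiable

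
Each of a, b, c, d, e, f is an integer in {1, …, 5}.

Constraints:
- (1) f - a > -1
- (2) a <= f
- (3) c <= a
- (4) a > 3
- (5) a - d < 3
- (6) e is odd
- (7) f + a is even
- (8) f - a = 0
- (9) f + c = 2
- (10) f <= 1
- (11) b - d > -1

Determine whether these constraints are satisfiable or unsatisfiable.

Unsatisfiable

From constraint 4: a ≥ 4. From constraints 2 and 10: a ≤ f and f ≤ 1, so a ≤ 1. But 1 < 4, so no value of a works.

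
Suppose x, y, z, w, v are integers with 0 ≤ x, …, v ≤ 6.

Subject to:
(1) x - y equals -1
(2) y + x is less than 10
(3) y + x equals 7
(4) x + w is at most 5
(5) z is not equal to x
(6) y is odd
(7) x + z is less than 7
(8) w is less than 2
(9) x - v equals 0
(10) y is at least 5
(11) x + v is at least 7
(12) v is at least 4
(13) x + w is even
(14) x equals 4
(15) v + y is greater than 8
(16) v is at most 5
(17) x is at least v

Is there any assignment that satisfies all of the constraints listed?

Unsatisfiable

From constraint 10: y ≥ 5. From constraints 12 and 17: x ≥ v ≥ 4. Hence y + x ≥ 9. But constraint 3 requires y + x = 7, and 7 < 9. Contradiction.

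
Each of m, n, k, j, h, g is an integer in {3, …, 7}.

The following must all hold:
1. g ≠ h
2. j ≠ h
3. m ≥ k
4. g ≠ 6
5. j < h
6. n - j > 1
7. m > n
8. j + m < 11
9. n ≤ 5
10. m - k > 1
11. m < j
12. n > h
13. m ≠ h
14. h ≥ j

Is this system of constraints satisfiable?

Unsatisfiable

Constraints 5, 7, 11, and 12 give j < h, h < n, n < m, m < j. Chaining: j < h < n < m < j, which forces j < j — impossible.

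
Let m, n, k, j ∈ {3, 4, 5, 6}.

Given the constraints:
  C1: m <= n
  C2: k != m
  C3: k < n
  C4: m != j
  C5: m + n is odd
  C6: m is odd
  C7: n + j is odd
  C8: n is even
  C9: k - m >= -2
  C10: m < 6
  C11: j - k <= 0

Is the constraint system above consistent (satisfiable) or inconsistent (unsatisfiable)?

Satisfiable

One satisfying assignment is m = 5, n = 6, k = 4, j = 3.
For the less obvious constraints — constraint 9: k - m = -1; constraint 11: j - k = -1 — and the others hold by inspection.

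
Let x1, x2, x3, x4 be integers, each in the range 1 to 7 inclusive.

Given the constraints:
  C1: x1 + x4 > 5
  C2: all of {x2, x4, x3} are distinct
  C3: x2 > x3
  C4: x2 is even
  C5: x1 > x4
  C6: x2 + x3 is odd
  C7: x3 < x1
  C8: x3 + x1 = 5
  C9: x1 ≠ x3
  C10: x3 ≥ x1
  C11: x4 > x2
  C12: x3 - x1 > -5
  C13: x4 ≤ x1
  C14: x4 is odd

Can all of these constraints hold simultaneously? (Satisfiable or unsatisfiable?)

Unsatisfiable

Constraints 3, 5, 10, and 11 give x2 < x4, x4 < x1, x1 ≤ x3, x3 < x2. Chaining: x2 < x4 < x1 ≤ x3 < x2, which forces x2 < x2 — impossible.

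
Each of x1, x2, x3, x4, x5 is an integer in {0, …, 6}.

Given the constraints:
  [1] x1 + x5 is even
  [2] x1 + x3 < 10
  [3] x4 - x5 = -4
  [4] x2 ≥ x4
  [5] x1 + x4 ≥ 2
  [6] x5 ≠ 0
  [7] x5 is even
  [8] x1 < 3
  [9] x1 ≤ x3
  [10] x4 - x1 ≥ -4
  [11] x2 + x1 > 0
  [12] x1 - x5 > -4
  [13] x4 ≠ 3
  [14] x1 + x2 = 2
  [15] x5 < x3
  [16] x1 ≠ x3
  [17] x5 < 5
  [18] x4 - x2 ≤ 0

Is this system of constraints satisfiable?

Satisfiable

Try x1 = 2, x2 = 0, x3 = 6, x4 = 0, x5 = 4.
Check constraint 2: x1 + x3 = 8; constraint 3: x4 - x5 = -4; constraint 5: x1 + x4 = 2. The remaining constraints are straightforward to verify.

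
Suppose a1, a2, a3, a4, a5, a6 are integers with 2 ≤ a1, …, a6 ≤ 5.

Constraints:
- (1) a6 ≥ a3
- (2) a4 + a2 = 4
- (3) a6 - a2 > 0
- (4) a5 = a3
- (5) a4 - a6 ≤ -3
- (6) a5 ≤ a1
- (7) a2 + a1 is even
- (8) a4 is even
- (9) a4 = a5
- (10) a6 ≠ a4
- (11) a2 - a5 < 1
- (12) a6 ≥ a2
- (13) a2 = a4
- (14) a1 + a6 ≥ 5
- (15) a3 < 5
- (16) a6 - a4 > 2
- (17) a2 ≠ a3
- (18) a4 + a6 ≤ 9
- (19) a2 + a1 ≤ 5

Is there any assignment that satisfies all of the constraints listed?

Unsatisfiable

From constraints 4, 9, and 13, a2 = a4 = a5 = a3, so a2 = a3. But constraint 17 says a2 ≠ a3. Contradiction.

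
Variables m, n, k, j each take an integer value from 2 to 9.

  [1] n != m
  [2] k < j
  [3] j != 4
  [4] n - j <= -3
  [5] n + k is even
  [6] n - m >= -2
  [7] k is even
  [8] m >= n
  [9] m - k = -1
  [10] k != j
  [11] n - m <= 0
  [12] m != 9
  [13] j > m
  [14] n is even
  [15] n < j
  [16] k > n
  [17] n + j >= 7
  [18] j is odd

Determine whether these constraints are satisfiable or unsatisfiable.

Satisfiable

The assignment m = 3, n = 2, k = 4, j = 7 works:
  constraint 4 holds since n - j = -5.
  constraint 6 holds since n - m = -1.
The rest check out directly.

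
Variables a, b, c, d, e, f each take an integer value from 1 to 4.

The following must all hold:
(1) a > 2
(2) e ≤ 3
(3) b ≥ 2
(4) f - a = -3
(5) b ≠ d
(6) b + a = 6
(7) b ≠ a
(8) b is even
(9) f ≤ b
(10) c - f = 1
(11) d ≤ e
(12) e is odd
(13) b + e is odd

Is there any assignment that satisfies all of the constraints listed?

One satisfying assignment is a = 4, b = 2, c = 2, d = 1, e = 1, f = 1.
For the less obvious constraints — constraint 4: f - a = -3; constraint 6: b + a = 6 — and the others hold by inspection.

Satisfiable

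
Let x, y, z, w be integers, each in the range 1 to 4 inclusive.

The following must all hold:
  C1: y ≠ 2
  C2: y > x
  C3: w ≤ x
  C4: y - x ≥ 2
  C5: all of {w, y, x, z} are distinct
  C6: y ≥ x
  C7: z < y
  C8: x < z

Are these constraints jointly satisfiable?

Satisfiable

One satisfying assignment is x = 2, y = 4, z = 3, w = 1.
For the less obvious constraints — constraint 2: y = 4, x = 2; constraint 4: y - x = 2; constraint 5: values 1, 4, 2, 3 are distinct — and the others hold by inspection.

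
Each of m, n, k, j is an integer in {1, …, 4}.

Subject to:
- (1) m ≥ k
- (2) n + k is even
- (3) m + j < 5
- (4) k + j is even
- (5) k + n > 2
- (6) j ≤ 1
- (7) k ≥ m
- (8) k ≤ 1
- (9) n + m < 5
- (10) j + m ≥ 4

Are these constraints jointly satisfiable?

Unsatisfiable

From constraint 6: j ≤ 1. From constraints 7 and 8: m ≤ k ≤ 1. Hence j + m ≤ 2. But constraint 10 requires j + m ≥ 4, and 4 > 2. Contradiction.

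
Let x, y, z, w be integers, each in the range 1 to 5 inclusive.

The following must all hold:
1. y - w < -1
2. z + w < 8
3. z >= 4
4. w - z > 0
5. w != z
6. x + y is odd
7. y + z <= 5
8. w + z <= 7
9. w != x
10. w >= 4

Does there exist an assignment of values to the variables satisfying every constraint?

From constraint 10: w ≥ 4. From constraint 3: z ≥ 4. Hence w + z ≥ 8. But constraint 8 requires w + z ≤ 7, and 7 < 8. Contradiction.

Unsatisfiable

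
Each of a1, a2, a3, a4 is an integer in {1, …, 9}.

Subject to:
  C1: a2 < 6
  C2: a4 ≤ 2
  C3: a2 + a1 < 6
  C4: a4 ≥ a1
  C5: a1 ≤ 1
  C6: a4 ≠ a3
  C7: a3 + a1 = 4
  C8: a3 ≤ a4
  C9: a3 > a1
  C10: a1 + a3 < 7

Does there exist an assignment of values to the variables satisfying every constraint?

Unsatisfiable

From constraints 2 and 8: a3 ≤ a4 ≤ 2. From constraint 5: a1 ≤ 1. Hence a3 + a1 ≤ 3. But constraint 7 requires a3 + a1 = 4, and 4 > 3. Contradiction.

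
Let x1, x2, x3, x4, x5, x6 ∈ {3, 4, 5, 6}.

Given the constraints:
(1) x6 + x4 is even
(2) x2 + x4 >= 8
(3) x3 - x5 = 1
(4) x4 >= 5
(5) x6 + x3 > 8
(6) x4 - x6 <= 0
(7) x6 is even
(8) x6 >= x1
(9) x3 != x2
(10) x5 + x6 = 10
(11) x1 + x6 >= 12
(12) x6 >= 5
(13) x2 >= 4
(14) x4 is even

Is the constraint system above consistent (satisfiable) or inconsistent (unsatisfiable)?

Try x1 = 6, x2 = 4, x3 = 5, x4 = 6, x5 = 4, x6 = 6.
Check constraint 2: x2 + x4 = 10; constraint 3: x3 - x5 = 1. The remaining constraints are straightforward to verify.

Satisfiable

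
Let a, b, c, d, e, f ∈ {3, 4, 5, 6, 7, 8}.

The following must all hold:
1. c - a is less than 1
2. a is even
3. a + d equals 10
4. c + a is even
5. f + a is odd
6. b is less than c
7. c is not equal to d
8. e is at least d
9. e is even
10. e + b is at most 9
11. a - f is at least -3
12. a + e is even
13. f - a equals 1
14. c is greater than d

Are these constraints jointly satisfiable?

One satisfying assignment is a = 6, b = 4, c = 6, d = 4, e = 4, f = 7.
For the less obvious constraints — constraint 1: c - a = 0; constraint 3: a + d = 10; constraint 10: e + b = 8 — and the others hold by inspection.

Satisfiable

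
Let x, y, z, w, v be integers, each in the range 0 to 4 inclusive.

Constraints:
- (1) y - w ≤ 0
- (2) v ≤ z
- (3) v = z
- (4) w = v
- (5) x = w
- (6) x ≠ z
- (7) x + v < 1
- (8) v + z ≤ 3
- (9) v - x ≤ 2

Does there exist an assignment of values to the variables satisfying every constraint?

Unsatisfiable

From constraints 3, 4, and 5, x = w = v = z, so x = z. But constraint 6 says x ≠ z. Contradiction.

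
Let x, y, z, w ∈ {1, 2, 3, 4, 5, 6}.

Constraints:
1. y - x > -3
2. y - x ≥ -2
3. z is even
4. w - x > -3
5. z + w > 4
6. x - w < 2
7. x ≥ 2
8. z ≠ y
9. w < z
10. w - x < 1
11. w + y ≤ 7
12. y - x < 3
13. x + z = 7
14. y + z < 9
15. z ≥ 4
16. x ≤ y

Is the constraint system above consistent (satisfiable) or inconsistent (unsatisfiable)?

Satisfiable

One satisfying assignment is x = 3, y = 3, z = 4, w = 3.
For the less obvious constraints — constraint 1: y - x = 0; constraint 2: y - x = 0; constraint 4: w - x = 0 — and the others hold by inspection.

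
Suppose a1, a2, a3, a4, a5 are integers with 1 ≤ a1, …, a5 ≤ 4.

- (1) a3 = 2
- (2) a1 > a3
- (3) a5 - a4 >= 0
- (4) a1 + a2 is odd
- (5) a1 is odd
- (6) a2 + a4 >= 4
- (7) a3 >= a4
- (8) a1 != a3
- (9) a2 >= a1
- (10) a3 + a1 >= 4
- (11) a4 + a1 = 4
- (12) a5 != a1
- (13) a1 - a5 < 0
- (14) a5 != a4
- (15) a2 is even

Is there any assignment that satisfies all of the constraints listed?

Satisfiable

One satisfying assignment is a1 = 3, a2 = 4, a3 = 2, a4 = 1, a5 = 4.
For the less obvious constraints — constraint 3: a5 - a4 = 3; constraint 6: a2 + a4 = 5 — and the others hold by inspection.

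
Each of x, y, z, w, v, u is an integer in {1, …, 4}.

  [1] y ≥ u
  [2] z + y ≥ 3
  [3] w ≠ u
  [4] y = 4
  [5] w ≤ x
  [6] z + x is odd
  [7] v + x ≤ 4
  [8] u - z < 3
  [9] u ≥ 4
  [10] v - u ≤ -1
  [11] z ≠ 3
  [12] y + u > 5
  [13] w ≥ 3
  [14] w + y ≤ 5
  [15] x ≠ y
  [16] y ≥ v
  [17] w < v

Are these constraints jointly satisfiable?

From constraint 13: w ≥ 3. From constraints 1 and 9: y ≥ u ≥ 4. Hence w + y ≥ 7. But constraint 14 requires w + y ≤ 5, and 5 < 7. Contradiction.

Unsatisfiable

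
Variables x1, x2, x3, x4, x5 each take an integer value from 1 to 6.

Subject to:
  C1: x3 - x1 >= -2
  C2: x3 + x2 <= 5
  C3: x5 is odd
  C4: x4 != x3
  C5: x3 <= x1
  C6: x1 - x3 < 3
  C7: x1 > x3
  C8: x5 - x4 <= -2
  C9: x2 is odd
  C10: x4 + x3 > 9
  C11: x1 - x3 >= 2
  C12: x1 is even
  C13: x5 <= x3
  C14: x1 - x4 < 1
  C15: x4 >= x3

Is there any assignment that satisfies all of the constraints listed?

Try x1 = 6, x2 = 1, x3 = 4, x4 = 6, x5 = 1.
Check constraint 1: x3 - x1 = -2; constraint 2: x3 + x2 = 5. The remaining constraints are straightforward to verify.

Satisfiable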